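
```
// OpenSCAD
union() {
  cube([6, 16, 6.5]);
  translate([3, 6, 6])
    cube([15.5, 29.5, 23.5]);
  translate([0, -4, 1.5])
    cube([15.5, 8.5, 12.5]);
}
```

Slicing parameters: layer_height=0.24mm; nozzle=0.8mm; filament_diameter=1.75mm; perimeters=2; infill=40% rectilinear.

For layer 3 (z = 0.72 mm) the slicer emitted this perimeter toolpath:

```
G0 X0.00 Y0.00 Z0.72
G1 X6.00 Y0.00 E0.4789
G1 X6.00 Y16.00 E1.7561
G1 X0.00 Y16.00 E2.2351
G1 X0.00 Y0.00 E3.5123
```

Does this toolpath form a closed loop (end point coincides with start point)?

yes

Start point (G0): (0.00, 0.00). End point (last G1): the path returns to the start — closed.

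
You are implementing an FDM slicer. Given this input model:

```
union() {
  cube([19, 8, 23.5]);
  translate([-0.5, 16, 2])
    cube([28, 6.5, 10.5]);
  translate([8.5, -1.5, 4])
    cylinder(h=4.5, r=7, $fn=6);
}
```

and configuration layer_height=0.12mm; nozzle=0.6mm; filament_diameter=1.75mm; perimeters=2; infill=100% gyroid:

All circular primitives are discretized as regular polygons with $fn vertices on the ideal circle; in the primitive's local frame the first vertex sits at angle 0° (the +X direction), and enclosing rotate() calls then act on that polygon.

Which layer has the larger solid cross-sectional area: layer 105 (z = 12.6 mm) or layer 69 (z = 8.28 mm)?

Layer 105 (z = 12.6): the cube (footprint 19×8) is included at this height (area 152.00 mm²); the cube at (-0.5, 16) does not reach this height (z outside [2, 12.5]); the cylinder at (8.5, -1.5) is not intersected at this z (z outside [4, 8.5]); Taking the union: only the 19×8 cube is present, so the union is just that shape — area = 152.00 mm². So its area = 152.00 mm². Layer 69 (z = 8.28): the cube is present — its section is the full 19×8 rectangle (area 152.00 mm²); the 28×6.5 cube at (-0.5, 16) contributes its full rectangle (area 182.00 mm²); the r=7 cylinder at (8.5, -1.5) gives a regular 6-gon of circumradius 7 (constant along its height) (area = (6/2)·7.000²·sin(360°/6) = 127.31 mm²); Merging all regions: the regions partially overlap — summed areas 461.31 mm² minus the doubly-counted overlap 43.95 mm² gives 417.35 mm² — area = 417.35 mm². So its area = 417.35 mm². Layer 69 is larger (417.35 vs 152.00 mm²).

layer 69 (z = 8.28 mm)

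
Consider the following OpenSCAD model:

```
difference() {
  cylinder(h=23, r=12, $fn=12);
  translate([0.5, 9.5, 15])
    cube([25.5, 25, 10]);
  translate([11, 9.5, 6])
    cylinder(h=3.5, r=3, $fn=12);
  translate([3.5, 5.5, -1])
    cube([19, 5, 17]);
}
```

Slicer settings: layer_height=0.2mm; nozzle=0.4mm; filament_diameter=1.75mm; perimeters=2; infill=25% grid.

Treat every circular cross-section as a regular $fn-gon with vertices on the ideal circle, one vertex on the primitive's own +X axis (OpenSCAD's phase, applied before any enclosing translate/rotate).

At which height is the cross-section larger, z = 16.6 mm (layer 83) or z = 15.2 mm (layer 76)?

Layer 83 (z = 16.6): the cylinder: section is a regular 12-gon, circumradius r=12 (area = (12/2)·12.000²·sin(360°/12) = 432.00 mm²); the cube at (0.5, 9.5) (footprint 25.5×25) is included at this height (area 637.50 mm²); the cylinder at (11, 9.5) is not intersected at this z (z outside [6, 9.5]); the cube at (3.5, 5.5) is absent (z outside [-1, 16]); Subtracting the remaining from the first: starting from the r=12 cylinder (432.00 mm²), the 25.5×25 cube at (0.5, 9.5) partially overlaps it — only the 9.36 mm² overlap (of its 637.50 mm²) is removed, clipping the outline — area = 422.64 mm². So its area = 422.64 mm². Layer 76 (z = 15.2): the cylinder: section is a regular 12-gon, circumradius r=12 (area = (12/2)·12.000²·sin(360°/12) = 432.00 mm²); the cube at (0.5, 9.5) is present — its section is the full 25.5×25 rectangle (area 637.50 mm²); the cylinder at (11, 9.5) is not intersected at this z (z outside [6, 9.5]); the cube at (3.5, 5.5) is present — its section is the full 19×5 rectangle (area 95.00 mm²); After the difference (first − rest): starting from the r=12 cylinder (432.00 mm²), the 25.5×25 cube at (0.5, 9.5) partially overlaps it — only the 9.36 mm² overlap (of its 637.50 mm²) is removed, clipping the outline; the 19×5 cube at (3.5, 5.5) partially overlaps it — only the 21.48 mm² overlap (of its 95.00 mm²) is removed, clipping the outline — area = 401.16 mm². So its area = 401.16 mm². Layer 83 is larger (422.64 vs 401.16 mm²).

layer 83 (z = 16.6 mm)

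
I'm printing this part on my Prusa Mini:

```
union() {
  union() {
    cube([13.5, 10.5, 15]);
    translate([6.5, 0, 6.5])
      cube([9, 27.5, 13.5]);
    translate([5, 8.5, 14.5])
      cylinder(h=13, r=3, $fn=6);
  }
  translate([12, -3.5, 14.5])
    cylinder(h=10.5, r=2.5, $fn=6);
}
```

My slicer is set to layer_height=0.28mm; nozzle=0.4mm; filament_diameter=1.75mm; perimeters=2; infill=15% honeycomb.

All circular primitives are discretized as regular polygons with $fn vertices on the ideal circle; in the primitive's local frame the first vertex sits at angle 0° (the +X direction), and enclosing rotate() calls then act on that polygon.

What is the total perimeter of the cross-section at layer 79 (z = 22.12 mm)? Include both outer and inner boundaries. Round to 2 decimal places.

At z = 22.12 mm: the cube is absent (z outside [0, 15]); the cube at (6.5, 0) is not intersected at this z (z outside [6.5, 20]); the r=3 cylinder at (5, 8.5) contributes a regular 6-gon of circumradius 3 (perimeter = 2·6·3.000·sin(180°/6) = 18.00 mm); Merging all regions: only the r=3 cylinder at (5, 8.5) is present, so the union is just that shape — boundary = 18.00 mm; the cylinder at (12, -3.5): section is a regular 6-gon, circumradius r=2.5 (perimeter = 2·6·2.500·sin(180°/6) = 15.00 mm); Combining (union): the 2 present regions are separate (no shared area or edge), so areas and boundary lengths simply add and each stays a separate island — boundary = 33.00 mm. Overall, the cross-section has 2 separate islands. Total boundary length (outer) = 33.00 mm.

33.00 mm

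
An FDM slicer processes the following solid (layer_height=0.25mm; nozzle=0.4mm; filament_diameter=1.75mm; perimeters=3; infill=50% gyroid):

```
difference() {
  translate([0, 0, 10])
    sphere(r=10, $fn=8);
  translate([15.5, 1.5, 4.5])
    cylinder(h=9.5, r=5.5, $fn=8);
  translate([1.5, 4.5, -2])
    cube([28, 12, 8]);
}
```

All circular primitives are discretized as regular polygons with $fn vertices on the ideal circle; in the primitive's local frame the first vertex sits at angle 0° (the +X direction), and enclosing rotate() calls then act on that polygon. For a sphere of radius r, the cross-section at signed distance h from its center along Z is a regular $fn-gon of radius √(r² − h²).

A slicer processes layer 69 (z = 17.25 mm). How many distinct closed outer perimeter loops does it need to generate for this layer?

1

At z = 17.25 mm: the r=10 sphere contributes a regular 8-gon of circumradius √(10²−7.25²) = 6.887; the cylinder at (15.5, 1.5) is absent (z outside [4.5, 14]); the cube at (1.5, 4.5) is absent (z outside [-2, 6]); Subtracting the remaining from the first: none of the subtracted shapes is present at this height, so the r=10 sphere is unchanged — 1 connected region. The result has 1 disconnected region.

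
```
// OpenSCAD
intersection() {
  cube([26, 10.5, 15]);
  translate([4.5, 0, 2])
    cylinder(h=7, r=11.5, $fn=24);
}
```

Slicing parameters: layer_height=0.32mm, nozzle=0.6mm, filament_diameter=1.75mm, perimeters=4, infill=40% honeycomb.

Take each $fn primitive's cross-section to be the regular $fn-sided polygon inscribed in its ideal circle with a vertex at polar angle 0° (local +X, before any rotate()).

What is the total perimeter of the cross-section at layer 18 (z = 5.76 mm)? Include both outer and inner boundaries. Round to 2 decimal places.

At z = 5.76 mm: the cube is present — its section is the full 26×10.5 rectangle (perimeter 73.00 mm); the r=11.5 cylinder at (4.5, 0) gives a regular 24-gon of circumradius 11.5 (constant along its height) (perimeter = 2·24·11.500·sin(180°/24) = 72.05 mm); Taking the intersection: the r=11.5 cylinder at (4.5, 0) partially overlaps the 26×10.5 cube; clipping to the common part keeps 147.10 mm² — boundary = 48.85 mm. Overall, the cross-section is a single solid region. Total boundary length (outer) = 48.85 mm.

48.85 mm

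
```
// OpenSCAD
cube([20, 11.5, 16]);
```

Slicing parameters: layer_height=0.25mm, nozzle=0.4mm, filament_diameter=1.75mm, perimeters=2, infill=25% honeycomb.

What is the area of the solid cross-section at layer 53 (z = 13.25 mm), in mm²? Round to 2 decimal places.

230.00 mm²

At z = 13.25 mm: the cube (footprint 20×11.5) is included at this height (area 230.00 mm²). Overall, the cross-section is a single solid region. Net area = 230.00 mm².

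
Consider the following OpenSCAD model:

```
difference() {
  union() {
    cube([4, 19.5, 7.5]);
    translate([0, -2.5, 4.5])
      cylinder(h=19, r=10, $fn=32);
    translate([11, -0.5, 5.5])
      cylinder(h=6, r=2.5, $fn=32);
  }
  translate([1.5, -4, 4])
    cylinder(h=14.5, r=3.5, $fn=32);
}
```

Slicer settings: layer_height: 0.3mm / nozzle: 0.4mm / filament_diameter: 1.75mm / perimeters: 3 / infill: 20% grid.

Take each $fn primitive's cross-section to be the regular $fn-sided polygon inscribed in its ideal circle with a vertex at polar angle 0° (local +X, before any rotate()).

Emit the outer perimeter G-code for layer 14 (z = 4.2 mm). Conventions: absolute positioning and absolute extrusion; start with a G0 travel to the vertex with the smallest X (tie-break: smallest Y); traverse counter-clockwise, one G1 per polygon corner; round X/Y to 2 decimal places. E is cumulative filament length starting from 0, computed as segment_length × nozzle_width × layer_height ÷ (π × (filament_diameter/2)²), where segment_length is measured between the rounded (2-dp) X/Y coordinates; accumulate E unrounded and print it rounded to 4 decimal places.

At z = 4.2 mm: the 4×19.5 cube contributes its full rectangle; the cylinder at (0, -2.5) is not intersected at this z (z outside [4.5, 23.5]); the cylinder at (11, -0.5) is not intersected at this z (z outside [5.5, 11.5]); Merging all regions: only the 4×19.5 cube is present, so the union is just that shape — 1 connected region; the r=3.5 cylinder at (1.5, -4) gives a regular 32-gon of circumradius 3.5 (constant along its height); Subtracting the remaining from the first: starting from that combined region, the r=3.5 cylinder at (1.5, -4) misses the remaining region (no effect) — 1 connected region. The outline is a single polygon with 4 vertices. Extrusion per mm of travel: 0.4 × 0.3 / (π × 0.875²) = 0.049890. Accumulating E over each segment gives final E = 2.3448.

G0 X0.00 Y0.00 Z4.20
G1 X4.00 Y0.00 E0.1996
G1 X4.00 Y19.50 E1.1724
G1 X0.00 Y19.50 E1.3720
G1 X0.00 Y0.00 E2.3448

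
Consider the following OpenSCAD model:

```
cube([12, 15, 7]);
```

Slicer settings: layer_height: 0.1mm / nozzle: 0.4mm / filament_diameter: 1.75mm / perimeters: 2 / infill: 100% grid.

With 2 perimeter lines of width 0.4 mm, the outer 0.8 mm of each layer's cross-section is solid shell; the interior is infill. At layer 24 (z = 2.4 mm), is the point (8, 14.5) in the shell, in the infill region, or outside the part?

At z = 2.4 mm: the cube (footprint 12×15) is included at this height. Overall, the cross-section is a single solid region. The nearest boundary edge runs (12.00, 15.00)→(0.00, 15.00); distance from the point to it = 0.50 mm. The point is inside the cross-section, 0.50 mm from the nearest boundary — within the 0.8 mm shell band (2 × 0.4).

shell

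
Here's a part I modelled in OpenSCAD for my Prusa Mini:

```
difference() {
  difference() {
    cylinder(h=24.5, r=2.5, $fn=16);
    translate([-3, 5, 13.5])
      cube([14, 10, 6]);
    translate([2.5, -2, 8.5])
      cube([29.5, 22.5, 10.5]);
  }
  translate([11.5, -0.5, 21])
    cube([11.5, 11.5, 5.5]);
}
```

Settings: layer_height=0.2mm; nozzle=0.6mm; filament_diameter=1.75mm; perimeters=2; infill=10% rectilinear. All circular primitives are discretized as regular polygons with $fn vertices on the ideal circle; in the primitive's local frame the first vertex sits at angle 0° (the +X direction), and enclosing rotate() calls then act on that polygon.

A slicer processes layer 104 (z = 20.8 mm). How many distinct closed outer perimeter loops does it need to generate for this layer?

At z = 20.8 mm: the r=2.5 cylinder gives a regular 16-gon of circumradius 2.5 (constant along its height); the cube at (-3, 5) is not intersected at this z (z outside [13.5, 19.5]); the cube at (2.5, -2) is absent (z outside [8.5, 19]); After the difference (first − rest): none of the subtracted shapes is present at this height, so the r=2.5 cylinder is unchanged — 1 connected region; the cube at (11.5, -0.5) is absent (z outside [21, 26.5]); After the difference (first − rest): none of the subtracted shapes is present at this height, so the result so far is unchanged — 1 connected region. The result has 1 disconnected region.

1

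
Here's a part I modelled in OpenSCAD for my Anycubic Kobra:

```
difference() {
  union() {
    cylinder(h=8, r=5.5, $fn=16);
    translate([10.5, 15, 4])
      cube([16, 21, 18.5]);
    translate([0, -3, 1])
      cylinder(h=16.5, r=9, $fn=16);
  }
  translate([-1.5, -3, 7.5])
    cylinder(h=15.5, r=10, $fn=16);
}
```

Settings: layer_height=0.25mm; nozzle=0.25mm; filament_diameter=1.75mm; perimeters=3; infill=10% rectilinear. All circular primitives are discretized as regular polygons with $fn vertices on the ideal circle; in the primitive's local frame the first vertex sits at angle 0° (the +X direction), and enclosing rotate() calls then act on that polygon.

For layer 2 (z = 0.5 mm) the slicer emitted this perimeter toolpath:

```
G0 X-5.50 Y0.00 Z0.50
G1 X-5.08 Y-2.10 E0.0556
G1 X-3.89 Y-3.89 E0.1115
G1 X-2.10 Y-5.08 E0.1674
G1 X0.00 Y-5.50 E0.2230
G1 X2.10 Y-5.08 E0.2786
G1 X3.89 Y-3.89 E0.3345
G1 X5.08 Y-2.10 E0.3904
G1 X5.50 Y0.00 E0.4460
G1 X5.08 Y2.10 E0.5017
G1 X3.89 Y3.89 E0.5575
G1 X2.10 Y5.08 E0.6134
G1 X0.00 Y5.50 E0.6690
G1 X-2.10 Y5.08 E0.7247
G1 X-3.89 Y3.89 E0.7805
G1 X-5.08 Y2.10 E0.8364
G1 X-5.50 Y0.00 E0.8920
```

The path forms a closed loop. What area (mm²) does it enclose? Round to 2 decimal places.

Apply the shoelace formula to the sequence of (X, Y) vertices; enclosed area = 92.57 mm².

92.57 mm²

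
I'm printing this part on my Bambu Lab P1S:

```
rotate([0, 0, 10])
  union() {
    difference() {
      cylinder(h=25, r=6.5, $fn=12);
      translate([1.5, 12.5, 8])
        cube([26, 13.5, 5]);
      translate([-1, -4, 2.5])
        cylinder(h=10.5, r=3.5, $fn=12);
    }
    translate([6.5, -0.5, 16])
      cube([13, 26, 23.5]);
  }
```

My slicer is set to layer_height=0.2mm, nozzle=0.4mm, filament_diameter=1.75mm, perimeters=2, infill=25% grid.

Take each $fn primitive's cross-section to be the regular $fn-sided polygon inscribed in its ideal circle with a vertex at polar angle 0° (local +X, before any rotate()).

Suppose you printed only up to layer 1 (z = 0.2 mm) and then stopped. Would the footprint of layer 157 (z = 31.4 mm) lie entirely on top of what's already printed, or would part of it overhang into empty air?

Compare the two slices. At z = 0.2: the r=6.5 cylinder gives a regular 12-gon of circumradius 6.5 (constant along its height) (area = (12/2)·6.500²·sin(360°/12) = 126.75 mm²); the cube at (1.5, 12.5) is absent (z outside [8, 13]); the cylinder at (-1, -4) is absent (z outside [2.5, 13]); After the difference (first − rest): none of the subtracted shapes is present at this height, so the r=6.5 cylinder is unchanged — area = 126.75 mm²; the cube at (6.5, -0.5) does not reach this height (z outside [16, 39.5]); Taking the union: only that combined region is present, so the union is just that shape — area = 126.75 mm²; (whole slice rotated 10° about Z — lengths, areas and connectivity unchanged). At z = 31.4: the cylinder does not reach this height (z outside [0, 25]); the cube at (1.5, 12.5) does not reach this height (z outside [8, 13]); the cylinder at (-1, -4) is not intersected at this z (z outside [2.5, 13]); Taking the first minus the rest: the first operand is absent here, so nothing remains; the cube at (6.5, -0.5) (footprint 13×26) is included at this height (area 338.00 mm²); Merging all regions: only the 13×26 cube at (6.5, -0.5) is present, so the union is just that shape — area = 338.00 mm²; (rotated 10° about Z; rotation is an isometry so areas/perimeters/island counts are preserved). Checking containment: at z = 31.4 the cross-section extends beyond the z = 0.2 cross-section by about 338.00 mm².

part overhangs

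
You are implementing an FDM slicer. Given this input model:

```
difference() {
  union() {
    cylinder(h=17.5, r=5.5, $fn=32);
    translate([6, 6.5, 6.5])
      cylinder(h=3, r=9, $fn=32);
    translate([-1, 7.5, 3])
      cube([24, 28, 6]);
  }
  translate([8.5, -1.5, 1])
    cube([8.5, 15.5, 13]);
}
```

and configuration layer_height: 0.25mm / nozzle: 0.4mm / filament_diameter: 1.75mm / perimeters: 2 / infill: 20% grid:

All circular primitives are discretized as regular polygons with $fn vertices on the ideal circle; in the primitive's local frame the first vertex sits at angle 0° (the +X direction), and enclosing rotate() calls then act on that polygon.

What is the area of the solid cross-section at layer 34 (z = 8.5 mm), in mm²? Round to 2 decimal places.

At z = 8.5 mm: the r=5.5 cylinder contributes a regular 32-gon of circumradius 5.5 (area = (32/2)·5.500²·sin(360°/32) = 94.42 mm²); the r=9 cylinder at (6, 6.5) contributes a regular 32-gon of circumradius 9 (area = (32/2)·9.000²·sin(360°/32) = 252.84 mm²); the 24×28 cube at (-1, 7.5) contributes its full rectangle (area 672.00 mm²); Taking the union: the regions partially overlap — summed areas 1019.26 mm² minus the doubly-counted overlap 145.26 mm² gives 874.00 mm² — area = 874.00 mm²; the cube at (8.5, -1.5) is present — its section is the full 8.5×15.5 rectangle (area 131.75 mm²); Taking the first minus the rest: starting from that combined region (874.00 mm²), the 8.5×15.5 cube at (8.5, -1.5) partially overlaps it — only the 102.25 mm² overlap (of its 131.75 mm²) is removed, clipping the outline — area = 771.75 mm². Overall, the cross-section is a single solid region. Net area = 771.75 mm².

771.75 mm²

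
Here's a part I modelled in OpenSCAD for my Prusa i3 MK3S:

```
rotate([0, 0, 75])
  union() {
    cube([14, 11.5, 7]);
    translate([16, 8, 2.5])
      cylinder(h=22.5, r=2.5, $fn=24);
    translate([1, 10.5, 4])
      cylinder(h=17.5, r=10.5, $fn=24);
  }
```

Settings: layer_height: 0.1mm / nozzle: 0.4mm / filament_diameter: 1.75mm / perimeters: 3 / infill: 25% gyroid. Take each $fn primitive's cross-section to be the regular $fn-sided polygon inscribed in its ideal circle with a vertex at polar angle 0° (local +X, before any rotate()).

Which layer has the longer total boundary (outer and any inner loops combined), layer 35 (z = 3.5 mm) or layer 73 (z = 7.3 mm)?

layer 73 (z = 7.3 mm)

Layer 35 (z = 3.5): the cube is present — its section is the full 14×11.5 rectangle (perimeter 51.00 mm); the r=2.5 cylinder at (16, 8) contributes a regular 24-gon of circumradius 2.5 (perimeter = 2·24·2.500·sin(180°/24) = 15.66 mm); the cylinder at (1, 10.5) is not intersected at this z (z outside [4, 21.5]); Merging all regions: the regions partially overlap (shared area 0.98 mm²), so the edge portions inside another operand are dropped and the merged outline is re-measured after clipping — boundary = 60.58 mm; (rotated 75° about Z; rotation is an isometry so areas/perimeters/island counts are preserved). So its perimeter = 60.58 mm. Layer 73 (z = 7.3): the cube is not intersected at this z (z outside [0, 7]); the cylinder at (16, 8): section is a regular 24-gon, circumradius r=2.5 (perimeter = 2·24·2.500·sin(180°/24) = 15.66 mm); the cylinder at (1, 10.5): section is a regular 24-gon, circumradius r=10.5 (perimeter = 2·24·10.500·sin(180°/24) = 65.79 mm); Combining (union): the 2 present regions are separate (no shared area or edge), so areas and boundary lengths simply add and each stays a separate island — boundary = 81.45 mm; (rotated 75° about Z; rotation is an isometry so areas/perimeters/island counts are preserved). So its perimeter = 81.45 mm. Layer 73 is larger (81.45 vs 60.58 mm).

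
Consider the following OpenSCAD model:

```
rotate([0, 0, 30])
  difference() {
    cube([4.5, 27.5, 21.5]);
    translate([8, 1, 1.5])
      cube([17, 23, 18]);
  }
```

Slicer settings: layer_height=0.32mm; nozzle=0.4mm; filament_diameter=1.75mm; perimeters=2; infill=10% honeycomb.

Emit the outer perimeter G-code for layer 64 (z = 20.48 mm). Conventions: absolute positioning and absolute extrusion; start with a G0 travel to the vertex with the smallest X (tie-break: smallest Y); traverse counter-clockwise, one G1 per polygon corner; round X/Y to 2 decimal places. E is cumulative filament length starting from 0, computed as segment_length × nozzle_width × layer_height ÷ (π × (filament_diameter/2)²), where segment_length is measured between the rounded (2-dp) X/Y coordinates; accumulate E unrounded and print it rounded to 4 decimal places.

G0 X-13.75 Y23.82 Z20.48
G1 X0.00 Y0.00 E1.4636
G1 X3.90 Y2.25 E1.7033
G1 X-9.85 Y26.07 E3.1669
G1 X-13.75 Y23.82 E3.4065

At z = 20.48 mm: the cube (footprint 4.5×27.5) is included at this height; the cube at (8, 1) is absent (z outside [1.5, 19.5]); After the difference (first − rest): none of the subtracted shapes is present at this height, so the 4.5×27.5 cube is unchanged — 1 connected region; (whole slice rotated 30° about Z — lengths, areas and connectivity unchanged). The outline is a single polygon with 4 vertices. Extrusion per mm of travel: 0.4 × 0.32 / (π × 0.875²) = 0.053216. Accumulating E over each segment gives final E = 3.4065.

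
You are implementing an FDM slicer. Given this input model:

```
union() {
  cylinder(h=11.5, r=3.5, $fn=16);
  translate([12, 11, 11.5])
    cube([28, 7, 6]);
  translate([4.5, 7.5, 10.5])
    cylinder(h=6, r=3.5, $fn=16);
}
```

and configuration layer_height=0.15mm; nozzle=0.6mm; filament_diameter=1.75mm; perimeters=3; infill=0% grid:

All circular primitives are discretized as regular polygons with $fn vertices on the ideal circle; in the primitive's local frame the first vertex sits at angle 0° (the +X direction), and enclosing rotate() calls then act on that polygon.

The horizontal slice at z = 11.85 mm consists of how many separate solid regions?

2

At z = 11.85 mm: the cylinder does not reach this height (z outside [0, 11.5]); the cube at (12, 11) (footprint 28×7) is included at this height; the r=3.5 cylinder at (4.5, 7.5) contributes a regular 16-gon of circumradius 3.5; Combining (union): the 2 present regions are separate (no shared area or edge), so areas and boundary lengths simply add and each stays a separate island — 2 connected regions. The result has 2 disconnected regions.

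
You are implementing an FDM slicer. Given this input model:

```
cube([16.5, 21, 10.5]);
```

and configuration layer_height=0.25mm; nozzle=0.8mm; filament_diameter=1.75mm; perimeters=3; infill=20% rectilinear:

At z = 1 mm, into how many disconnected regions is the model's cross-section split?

1

At z = 1 mm: the cube (footprint 16.5×21) is included at this height. The result has 1 disconnected region.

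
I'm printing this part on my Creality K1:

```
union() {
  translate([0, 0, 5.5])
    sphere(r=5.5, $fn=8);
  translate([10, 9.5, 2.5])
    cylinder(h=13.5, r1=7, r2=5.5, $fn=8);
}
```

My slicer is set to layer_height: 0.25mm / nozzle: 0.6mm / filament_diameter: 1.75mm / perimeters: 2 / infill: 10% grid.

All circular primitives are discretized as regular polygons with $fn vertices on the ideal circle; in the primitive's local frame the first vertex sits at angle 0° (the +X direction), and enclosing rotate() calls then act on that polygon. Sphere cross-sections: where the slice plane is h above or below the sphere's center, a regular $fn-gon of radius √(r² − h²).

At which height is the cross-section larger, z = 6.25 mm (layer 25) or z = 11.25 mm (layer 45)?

layer 25 (z = 6.25 mm)

Layer 25 (z = 6.25): the r=5.5 sphere slices to a regular 8-gon of circumradius 5.449 (√(r²−h²) with h=0.75 from center) (area = (8/2)·5.449²·sin(360°/8) = 83.97 mm²); the cone at (10, 9.5) (r1=7→r2=5.5) has section circumradius 6.583 here — a regular 8-gon (area = (8/2)·6.583²·sin(360°/8) = 122.58 mm²); Combining (union): the 2 present regions are separate (no shared area or edge), so areas and boundary lengths simply add and each stays a separate island — area = 206.55 mm². So its area = 206.55 mm². Layer 45 (z = 11.25): the sphere is not intersected at this z (|z−center|=5.750 > r=5.5); the cone at (10, 9.5) contributes a regular 8-gon of circumradius 6.028 (interpolated between r1=7 and r2=5.5 at t=0.648) (area = (8/2)·6.028²·sin(360°/8) = 102.77 mm²); Taking the union: only the cone at (10, 9.5) is present, so the union is just that shape — area = 102.77 mm². So its area = 102.77 mm². Layer 25 is larger (206.55 vs 102.77 mm²).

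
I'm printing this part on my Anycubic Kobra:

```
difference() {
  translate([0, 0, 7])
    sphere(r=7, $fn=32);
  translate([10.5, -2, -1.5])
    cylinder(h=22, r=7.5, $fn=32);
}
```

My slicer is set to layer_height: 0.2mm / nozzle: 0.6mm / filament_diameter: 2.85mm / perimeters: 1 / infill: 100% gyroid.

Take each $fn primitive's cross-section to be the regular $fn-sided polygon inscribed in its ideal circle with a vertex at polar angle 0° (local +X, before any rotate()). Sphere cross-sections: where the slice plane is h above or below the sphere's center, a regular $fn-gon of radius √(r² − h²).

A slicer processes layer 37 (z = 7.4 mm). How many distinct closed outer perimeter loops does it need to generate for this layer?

1

At z = 7.4 mm: the sphere: section is a regular 32-gon, circumradius = √(r²−h²) = √(7²−0.4²) = 6.989; the r=7.5 cylinder at (10.5, -2) contributes a regular 32-gon of circumradius 7.5; Subtracting the remaining from the first: starting from the r=7 sphere, the r=7.5 cylinder at (10.5, -2) partially overlaps it — only the 24.98 mm² overlap (of its 175.58 mm²) is removed, clipping the outline — 1 connected region. The result has 1 disconnected region.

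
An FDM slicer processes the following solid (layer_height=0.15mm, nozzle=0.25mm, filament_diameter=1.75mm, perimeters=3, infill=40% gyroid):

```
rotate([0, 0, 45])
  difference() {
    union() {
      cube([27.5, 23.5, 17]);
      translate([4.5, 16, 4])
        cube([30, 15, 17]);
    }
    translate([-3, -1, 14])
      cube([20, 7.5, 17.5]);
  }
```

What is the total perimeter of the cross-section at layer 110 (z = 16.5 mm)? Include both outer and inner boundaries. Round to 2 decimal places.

131.00 mm

At z = 16.5 mm: the cube (footprint 27.5×23.5) is included at this height (perimeter 102.00 mm); the 30×15 cube at (4.5, 16) contributes its full rectangle (perimeter 90.00 mm); Taking the union: the regions partially overlap (shared area 172.50 mm²), so the edge portions inside another operand are dropped and the merged outline is re-measured after clipping — boundary = 131.00 mm; the 20×7.5 cube at (-3, -1) contributes its full rectangle (perimeter 55.00 mm); After the difference (first − rest): starting from the result so far, the 20×7.5 cube at (-3, -1) partially overlaps it — only the 110.50 mm² overlap (of its 150.00 mm²) is removed, clipping the outline — boundary = 131.00 mm; (whole slice rotated 45° about Z — lengths, areas and connectivity unchanged). Overall, the cross-section is a single solid region. Total boundary length (outer) = 131.00 mm.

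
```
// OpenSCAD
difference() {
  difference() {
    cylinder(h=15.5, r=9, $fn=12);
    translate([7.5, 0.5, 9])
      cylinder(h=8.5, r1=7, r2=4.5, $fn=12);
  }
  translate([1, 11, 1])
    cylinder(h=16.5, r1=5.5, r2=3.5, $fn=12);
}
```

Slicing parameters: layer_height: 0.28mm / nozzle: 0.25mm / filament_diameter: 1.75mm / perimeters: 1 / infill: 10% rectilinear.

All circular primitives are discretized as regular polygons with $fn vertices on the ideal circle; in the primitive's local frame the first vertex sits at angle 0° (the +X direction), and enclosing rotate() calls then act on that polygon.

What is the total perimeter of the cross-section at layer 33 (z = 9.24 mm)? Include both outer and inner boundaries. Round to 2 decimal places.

At z = 9.24 mm: the cylinder: section is a regular 12-gon, circumradius r=9 (perimeter = 2·12·9.000·sin(180°/12) = 55.90 mm); the cone at (7.5, 0.5) (r1=7→r2=4.5) has section circumradius 6.929 here — a regular 12-gon (perimeter = 2·12·6.929·sin(180°/12) = 43.04 mm); Taking the first minus the rest: starting from the r=9 cylinder, the cone at (7.5, 0.5) partially overlaps it — only the 76.39 mm² overlap (of its 144.05 mm²) is removed, clipping the outline — boundary = 59.03 mm; the cone at (1, 11) contributes a regular 12-gon of circumradius 4.501 (interpolated between r1=5.5 and r2=3.5 at t=0.499) (perimeter = 2·12·4.501·sin(180°/12) = 27.96 mm); After the difference (first − rest): starting from that combined region, the cone at (1, 11) partially overlaps it — only the 9.66 mm² overlap (of its 60.78 mm²) is removed, clipping the outline — boundary = 59.80 mm. Overall, the cross-section is a single solid region. Total boundary length (outer) = 59.80 mm.

59.80 mm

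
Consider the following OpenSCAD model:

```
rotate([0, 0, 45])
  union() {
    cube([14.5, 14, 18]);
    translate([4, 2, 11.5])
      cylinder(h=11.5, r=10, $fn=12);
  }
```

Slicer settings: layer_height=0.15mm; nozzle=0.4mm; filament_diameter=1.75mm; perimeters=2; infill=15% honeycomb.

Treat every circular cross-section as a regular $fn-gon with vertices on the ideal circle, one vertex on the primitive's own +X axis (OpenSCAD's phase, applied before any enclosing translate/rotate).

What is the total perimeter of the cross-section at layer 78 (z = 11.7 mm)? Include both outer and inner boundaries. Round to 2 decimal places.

At z = 11.7 mm: the cube is present — its section is the full 14.5×14 rectangle (perimeter 57.00 mm); the r=10 cylinder at (4, 2) gives a regular 12-gon of circumradius 10 (constant along its height) (perimeter = 2·12·10.000·sin(180°/12) = 62.12 mm); Merging all regions: the regions partially overlap (shared area 140.32 mm²), so the edge portions inside another operand are dropped and the merged outline is re-measured after clipping — boundary = 72.98 mm; (whole slice rotated 45° about Z — lengths, areas and connectivity unchanged). Overall, the cross-section is a single solid region. Total boundary length (outer) = 72.98 mm.

72.98 mm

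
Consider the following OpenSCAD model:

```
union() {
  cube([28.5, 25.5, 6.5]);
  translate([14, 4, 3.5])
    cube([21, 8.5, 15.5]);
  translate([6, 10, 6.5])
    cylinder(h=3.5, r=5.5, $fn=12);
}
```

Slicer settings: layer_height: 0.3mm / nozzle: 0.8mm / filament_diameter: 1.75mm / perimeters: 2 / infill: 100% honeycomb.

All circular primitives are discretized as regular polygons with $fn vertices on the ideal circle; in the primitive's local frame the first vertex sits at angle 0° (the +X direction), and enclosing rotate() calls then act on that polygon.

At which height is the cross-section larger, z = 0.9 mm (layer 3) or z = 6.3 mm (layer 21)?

layer 21 (z = 6.3 mm)

Layer 3 (z = 0.9): the 28.5×25.5 cube contributes its full rectangle (area 726.75 mm²); the cube at (14, 4) is absent (z outside [3.5, 19]); the cylinder at (6, 10) does not reach this height (z outside [6.5, 10]); Taking the union: only the 28.5×25.5 cube is present, so the union is just that shape — area = 726.75 mm². So its area = 726.75 mm². Layer 21 (z = 6.3): the 28.5×25.5 cube contributes its full rectangle (area 726.75 mm²); the cube at (14, 4) (footprint 21×8.5) is included at this height (area 178.50 mm²); the cylinder at (6, 10) is not intersected at this z (z outside [6.5, 10]); Taking the union: the regions partially overlap — summed areas 905.25 mm² minus the doubly-counted overlap 123.25 mm² gives 782.00 mm² — area = 782.00 mm². So its area = 782.00 mm². Layer 21 is larger (782.00 vs 726.75 mm²).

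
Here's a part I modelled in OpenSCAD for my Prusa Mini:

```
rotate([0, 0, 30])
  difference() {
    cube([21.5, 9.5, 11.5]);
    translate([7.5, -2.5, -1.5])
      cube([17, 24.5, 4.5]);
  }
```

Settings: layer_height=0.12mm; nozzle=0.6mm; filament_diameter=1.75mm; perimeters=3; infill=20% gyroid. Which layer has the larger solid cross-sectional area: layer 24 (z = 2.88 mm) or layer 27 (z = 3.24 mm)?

layer 27 (z = 3.24 mm)

Layer 24 (z = 2.88): the cube is present — its section is the full 21.5×9.5 rectangle (area 204.25 mm²); the cube at (7.5, -2.5) (footprint 17×24.5) is included at this height (area 416.50 mm²); Subtracting the remaining from the first: starting from the 21.5×9.5 cube (204.25 mm²), the 17×24.5 cube at (7.5, -2.5) partially overlaps it — only the 133.00 mm² overlap (of its 416.50 mm²) is removed, clipping the outline — area = 71.25 mm²; (whole slice rotated 30° about Z — lengths, areas and connectivity unchanged). So its area = 71.25 mm². Layer 27 (z = 3.24): the cube is present — its section is the full 21.5×9.5 rectangle (area 204.25 mm²); the cube at (7.5, -2.5) is absent (z outside [-1.5, 3]); After the difference (first − rest): none of the subtracted shapes is present at this height, so the 21.5×9.5 cube is unchanged — area = 204.25 mm²; (whole slice rotated 30° about Z — lengths, areas and connectivity unchanged). So its area = 204.25 mm². Layer 27 is larger (204.25 vs 71.25 mm²).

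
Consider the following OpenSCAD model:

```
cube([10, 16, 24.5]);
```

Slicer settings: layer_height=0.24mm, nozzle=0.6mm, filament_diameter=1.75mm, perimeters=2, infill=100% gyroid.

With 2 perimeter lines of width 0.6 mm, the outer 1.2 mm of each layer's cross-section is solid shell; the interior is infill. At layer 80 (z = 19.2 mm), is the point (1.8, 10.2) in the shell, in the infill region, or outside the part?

At z = 19.2 mm: the cube is present — its section is the full 10×16 rectangle. Overall, the cross-section is a single solid region. The nearest boundary edge runs (0.00, 16.00)→(0.00, 0.00); distance from the point to it = 1.80 mm. The point is inside the cross-section and 1.80 mm from the nearest boundary — more than the 1.2 mm shell width (2 × 0.6), so it's in the infill interior.

infill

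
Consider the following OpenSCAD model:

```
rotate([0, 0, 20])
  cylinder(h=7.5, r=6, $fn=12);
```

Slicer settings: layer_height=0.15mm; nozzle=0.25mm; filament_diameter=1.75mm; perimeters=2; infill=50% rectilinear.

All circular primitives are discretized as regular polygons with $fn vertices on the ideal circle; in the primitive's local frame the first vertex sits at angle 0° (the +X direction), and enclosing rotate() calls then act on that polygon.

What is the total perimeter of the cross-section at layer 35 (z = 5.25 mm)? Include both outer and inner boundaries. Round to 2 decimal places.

37.27 mm

At z = 5.25 mm: the cylinder: section is a regular 12-gon, circumradius r=6 (perimeter = 2·12·6.000·sin(180°/12) = 37.27 mm); (rotated 20° about Z; rotation is an isometry so areas/perimeters/island counts are preserved). Overall, the cross-section is a single solid region. Total boundary length (outer) = 37.27 mm.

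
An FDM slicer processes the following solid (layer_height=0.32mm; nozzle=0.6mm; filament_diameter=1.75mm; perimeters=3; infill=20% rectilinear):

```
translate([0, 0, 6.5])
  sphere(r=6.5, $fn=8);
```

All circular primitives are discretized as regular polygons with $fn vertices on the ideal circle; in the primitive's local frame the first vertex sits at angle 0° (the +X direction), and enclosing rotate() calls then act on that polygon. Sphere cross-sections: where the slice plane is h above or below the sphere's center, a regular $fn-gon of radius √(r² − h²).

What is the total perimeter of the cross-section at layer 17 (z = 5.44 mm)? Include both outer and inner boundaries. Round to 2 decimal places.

At z = 5.44 mm: the sphere: section is a regular 8-gon, circumradius = √(r²−h²) = √(6.5²−1.06²) = 6.413 (perimeter = 2·8·6.413·sin(180°/8) = 39.27 mm). Overall, the cross-section is a single solid region. Total boundary length (outer) = 39.27 mm.

39.27 mm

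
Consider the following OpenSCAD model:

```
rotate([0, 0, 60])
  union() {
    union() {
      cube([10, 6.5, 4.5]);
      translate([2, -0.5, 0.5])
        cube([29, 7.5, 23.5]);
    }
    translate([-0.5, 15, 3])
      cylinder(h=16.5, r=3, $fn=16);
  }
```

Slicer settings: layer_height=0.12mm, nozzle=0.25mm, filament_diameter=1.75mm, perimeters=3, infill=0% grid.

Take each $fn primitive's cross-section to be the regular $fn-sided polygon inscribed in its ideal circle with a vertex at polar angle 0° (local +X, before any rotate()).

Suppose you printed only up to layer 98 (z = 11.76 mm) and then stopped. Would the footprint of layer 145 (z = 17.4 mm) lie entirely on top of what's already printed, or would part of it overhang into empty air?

Compare the two slices. At z = 11.76: the cube is not intersected at this z (z outside [0, 4.5]); the cube at (2, -0.5) (footprint 29×7.5) is included at this height (area 217.50 mm²); Merging all regions: only the 29×7.5 cube at (2, -0.5) is present, so the union is just that shape — area = 217.50 mm²; the r=3 cylinder at (-0.5, 15) gives a regular 16-gon of circumradius 3 (constant along its height) (area = (16/2)·3.000²·sin(360°/16) = 27.55 mm²); Merging all regions: the 2 present regions are separate (no shared area or edge), so areas and boundary lengths simply add and each stays a separate island — area = 245.05 mm²; (whole slice rotated 60° about Z — lengths, areas and connectivity unchanged). At z = 17.4: the cube is not intersected at this z (z outside [0, 4.5]); the 29×7.5 cube at (2, -0.5) contributes its full rectangle (area 217.50 mm²); Taking the union: only the 29×7.5 cube at (2, -0.5) is present, so the union is just that shape — area = 217.50 mm²; the r=3 cylinder at (-0.5, 15) contributes a regular 16-gon of circumradius 3 (area = (16/2)·3.000²·sin(360°/16) = 27.55 mm²); Taking the union: the 2 present regions are separate (no shared area or edge), so areas and boundary lengths simply add and each stays a separate island — area = 245.05 mm²; (rotated 60° about Z; rotation is an isometry so areas/perimeters/island counts are preserved). Checking containment: the cross-section at z = 17.4 is a subset of the cross-section at z = 11.76.

entirely on top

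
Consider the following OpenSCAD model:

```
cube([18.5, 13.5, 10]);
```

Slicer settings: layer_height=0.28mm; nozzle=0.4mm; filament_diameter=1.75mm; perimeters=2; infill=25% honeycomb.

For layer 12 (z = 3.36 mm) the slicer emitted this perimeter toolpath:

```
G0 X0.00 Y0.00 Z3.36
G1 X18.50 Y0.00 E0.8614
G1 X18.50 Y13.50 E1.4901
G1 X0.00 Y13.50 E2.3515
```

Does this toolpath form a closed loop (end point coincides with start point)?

no

Start point (G0): (0.00, 0.00). End point (last G1): the path does not return to the start — open.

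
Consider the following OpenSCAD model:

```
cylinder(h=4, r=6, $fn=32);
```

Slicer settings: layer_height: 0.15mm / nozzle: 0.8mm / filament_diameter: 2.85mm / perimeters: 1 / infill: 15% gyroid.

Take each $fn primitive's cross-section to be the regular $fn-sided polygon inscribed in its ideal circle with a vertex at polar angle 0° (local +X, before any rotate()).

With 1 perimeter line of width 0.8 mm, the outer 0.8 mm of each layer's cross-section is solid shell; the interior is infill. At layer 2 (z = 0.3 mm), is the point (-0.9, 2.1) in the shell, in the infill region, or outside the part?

infill

At z = 0.3 mm: the r=6 cylinder gives a regular 32-gon of circumradius 6 (constant along its height). Overall, the cross-section is a single solid region. The nearest boundary edge runs (-2.30, 5.54)→(-3.33, 4.99); distance from the point to it = 3.69 mm. The point is inside the cross-section and 3.69 mm from the nearest boundary — more than the 0.8 mm shell width (1 × 0.8), so it's in the infill interior.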